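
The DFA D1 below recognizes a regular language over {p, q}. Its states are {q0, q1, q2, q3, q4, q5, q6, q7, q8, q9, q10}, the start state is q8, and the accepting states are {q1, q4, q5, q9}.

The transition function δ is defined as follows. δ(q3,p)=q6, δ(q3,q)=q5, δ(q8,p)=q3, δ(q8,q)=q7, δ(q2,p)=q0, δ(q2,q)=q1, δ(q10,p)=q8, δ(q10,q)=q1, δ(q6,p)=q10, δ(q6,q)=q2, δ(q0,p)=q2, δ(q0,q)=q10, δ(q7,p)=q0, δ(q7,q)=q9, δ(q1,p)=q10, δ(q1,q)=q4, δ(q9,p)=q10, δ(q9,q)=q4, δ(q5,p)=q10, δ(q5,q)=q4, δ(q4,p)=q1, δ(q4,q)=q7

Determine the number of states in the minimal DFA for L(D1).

4

All states are reachable from the start state.
Start with accepting vs non-accepting: {q1,q4,q5,q9} | {q0,q2,q3,q6,q7,q8,q10}.
On input p, block {q1,q4,q5,q9} splits into {q1,q5,q9} and {q4}.
Split {q0,q2,q3,q6,q7,q8,q10} by δ(·,q) → {q2,q3,q7,q10} and {q0,q6,q8}.
The partition is now stable with 4 blocks: {q1,q5,q9} | {q2,q3,q7,q10} | {q4} | {q0,q6,q8}.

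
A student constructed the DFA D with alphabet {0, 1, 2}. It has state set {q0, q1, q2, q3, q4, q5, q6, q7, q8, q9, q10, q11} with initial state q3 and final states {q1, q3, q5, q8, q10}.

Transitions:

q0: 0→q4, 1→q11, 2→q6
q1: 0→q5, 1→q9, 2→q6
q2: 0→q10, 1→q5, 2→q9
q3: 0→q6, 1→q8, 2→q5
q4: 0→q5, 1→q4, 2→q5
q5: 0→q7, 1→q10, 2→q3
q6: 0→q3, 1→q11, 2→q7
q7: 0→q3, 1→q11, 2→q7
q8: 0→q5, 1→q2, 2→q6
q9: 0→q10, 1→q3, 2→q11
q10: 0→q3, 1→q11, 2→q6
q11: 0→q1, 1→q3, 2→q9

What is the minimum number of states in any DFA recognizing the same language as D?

States {q0,q4} cannot be reached from the start state, so discard them.
Initial partition by acceptance: {q1,q3,q5,q8,q10} | {q2,q6,q7,q9,q11}.
Refine {q1,q3,q5,q8,q10} on symbol 0: members go to different blocks, giving {q1,q8,q10} and {q3,q5}.
Refine {q2,q6,q7,q9,q11} on symbol 0: members go to different blocks, giving {q2,q9,q11} and {q6,q7}.
The partition is now stable with 4 blocks: {q1,q8,q10} | {q2,q9,q11} | {q3,q5} | {q6,q7}.

4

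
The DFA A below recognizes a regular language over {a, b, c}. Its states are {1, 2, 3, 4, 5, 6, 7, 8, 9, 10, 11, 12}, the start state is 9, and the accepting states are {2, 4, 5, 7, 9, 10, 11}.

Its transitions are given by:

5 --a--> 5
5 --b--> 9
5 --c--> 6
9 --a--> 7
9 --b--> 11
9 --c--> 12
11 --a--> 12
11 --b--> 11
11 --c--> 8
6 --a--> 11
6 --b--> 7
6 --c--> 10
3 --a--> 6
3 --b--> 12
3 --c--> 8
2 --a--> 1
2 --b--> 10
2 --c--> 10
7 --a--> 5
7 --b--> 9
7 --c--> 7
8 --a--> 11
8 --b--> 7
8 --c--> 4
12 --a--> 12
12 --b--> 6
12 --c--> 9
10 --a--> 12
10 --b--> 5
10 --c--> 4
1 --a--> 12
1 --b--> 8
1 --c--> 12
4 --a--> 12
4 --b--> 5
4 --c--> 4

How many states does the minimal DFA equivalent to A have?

7

States {1,2,3} cannot be reached from the start state, so discard them.
Initial partition by acceptance: {4,5,7,9,10,11} | {6,8,12}.
Refine {4,5,7,9,10,11} on symbol a: members go to different blocks, giving {4,10,11} and {5,7,9}.
On input b, block {4,10,11} splits into {4,10} and {11}.
Refine {6,8,12} on symbol a: members go to different blocks, giving {6,8} and {12}.
Refine {5,7,9} on symbol b: members go to different blocks, giving {5,7} and {9}.
On input c, block {5,7} splits into {5} and {7}.
No further refinement is possible. Final partition (7 blocks): {4,10} | {6,8} | {5} | {11} | {12} | {9} | {7}.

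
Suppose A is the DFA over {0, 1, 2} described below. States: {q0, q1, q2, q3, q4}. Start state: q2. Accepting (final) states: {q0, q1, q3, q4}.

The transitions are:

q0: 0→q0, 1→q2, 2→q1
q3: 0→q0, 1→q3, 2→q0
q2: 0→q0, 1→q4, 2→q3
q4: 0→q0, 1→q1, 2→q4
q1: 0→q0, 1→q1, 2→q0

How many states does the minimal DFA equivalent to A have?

All states are reachable from the start state.
Initial partition by acceptance: {q0,q1,q3,q4} | {q2}.
Refine {q0,q1,q3,q4} on symbol 1: members go to different blocks, giving {q1,q3,q4} and {q0}.
Split {q1,q3,q4} by δ(·,2) → {q1,q3} and {q4}.
No further refinement is possible. Final partition (4 blocks): {q1,q3} | {q2} | {q0} | {q4}.

4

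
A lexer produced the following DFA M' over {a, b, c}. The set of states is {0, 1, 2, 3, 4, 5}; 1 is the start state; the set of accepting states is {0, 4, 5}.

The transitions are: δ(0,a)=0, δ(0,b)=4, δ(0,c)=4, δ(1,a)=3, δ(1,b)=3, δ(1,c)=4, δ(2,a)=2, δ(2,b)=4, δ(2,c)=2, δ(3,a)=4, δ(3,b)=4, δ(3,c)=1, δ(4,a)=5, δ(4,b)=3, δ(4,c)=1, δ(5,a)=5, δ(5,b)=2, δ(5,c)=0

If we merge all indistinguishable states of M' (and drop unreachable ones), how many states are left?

Every state is reachable, so we keep all 6.
Start with accepting vs non-accepting: {0,4,5} | {1,2,3}.
Refine {0,4,5} on symbol b: members go to different blocks, giving {4,5} and {0}.
Split {4,5} by δ(·,c) → {4} and {5}.
Refine {1,2,3} on symbol a: members go to different blocks, giving {1,2} and {3}.
Refine {1,2} on symbol a: members go to different blocks, giving {1} and {2}.
No further refinement is possible. Final partition (6 blocks): {4} | {1} | {0} | {5} | {3} | {2}.

6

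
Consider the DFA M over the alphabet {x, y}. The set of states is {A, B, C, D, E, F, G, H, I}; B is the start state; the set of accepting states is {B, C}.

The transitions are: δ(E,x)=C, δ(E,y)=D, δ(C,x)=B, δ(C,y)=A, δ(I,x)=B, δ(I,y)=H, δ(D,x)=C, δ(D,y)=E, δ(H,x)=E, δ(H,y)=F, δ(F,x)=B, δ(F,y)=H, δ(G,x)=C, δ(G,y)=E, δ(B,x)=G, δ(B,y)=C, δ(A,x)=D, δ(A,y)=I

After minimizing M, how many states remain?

Start with accepting vs non-accepting: {B,C} | {A,D,E,F,G,H,I}.
On input x, block {B,C} splits into {B} and {C}.
Split {A,D,E,F,G,H,I} by δ(·,x) → {D,E,G} and {A,H} and {F,I}.
Stable partition: {B} | {D,E,G} | {C} | {A,H} | {F,I} — 5 equivalence classes.

5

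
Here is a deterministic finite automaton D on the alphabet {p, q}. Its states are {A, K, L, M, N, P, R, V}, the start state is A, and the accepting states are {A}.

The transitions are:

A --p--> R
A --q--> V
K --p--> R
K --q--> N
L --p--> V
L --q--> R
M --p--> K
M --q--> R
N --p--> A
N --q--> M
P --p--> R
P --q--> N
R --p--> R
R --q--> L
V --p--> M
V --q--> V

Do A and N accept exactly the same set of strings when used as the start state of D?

No

States {P} cannot be reached from the start state, so discard them.
Start with accepting vs non-accepting: {A} | {K,L,M,N,R,V}.
Refine {K,L,M,N,R,V} on symbol p: members go to different blocks, giving {K,L,M,R,V} and {N}.
Split {K,L,M,R,V} by δ(·,q) → {L,M,R,V} and {K}.
On input p, block {L,M,R,V} splits into {L,R,V} and {M}.
On input p, block {L,R,V} splits into {L,R} and {V}.
Split {L,R} by δ(·,p) → {R} and {L}.
The partition is now stable with 7 blocks: {A} | {R} | {N} | {K} | {M} | {V} | {L}.
A and N end up in different blocks, so they are distinguishable. For instance, the string 'ε' is accepted from only A.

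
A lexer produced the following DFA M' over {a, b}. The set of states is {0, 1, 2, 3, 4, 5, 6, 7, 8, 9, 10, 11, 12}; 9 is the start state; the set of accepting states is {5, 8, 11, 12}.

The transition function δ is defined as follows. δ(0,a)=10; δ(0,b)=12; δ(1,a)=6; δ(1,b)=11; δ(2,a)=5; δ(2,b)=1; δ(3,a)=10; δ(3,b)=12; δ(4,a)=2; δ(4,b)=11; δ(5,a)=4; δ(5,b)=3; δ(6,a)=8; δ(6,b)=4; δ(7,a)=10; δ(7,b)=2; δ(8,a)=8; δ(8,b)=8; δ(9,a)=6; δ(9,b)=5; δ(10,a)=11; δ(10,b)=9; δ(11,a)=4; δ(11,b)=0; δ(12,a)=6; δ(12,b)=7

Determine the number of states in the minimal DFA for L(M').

9

All states are reachable from the start state.
Initial partition by acceptance: {5,8,11,12} | {0,1,2,3,4,6,7,9,10}.
On input a, block {5,8,11,12} splits into {5,11,12} and {8}.
Split {0,1,2,3,4,6,7,9,10} by δ(·,a) → {0,1,3,4,7,9} and {2,10} and {6}.
Split {5,11,12} by δ(·,a) → {5,11} and {12}.
Refine {0,1,3,4,7,9} on symbol a: members go to different blocks, giving {0,3,4,7} and {1,9}.
On input b, block {0,3,4,7} splits into {0,3} and {4} and {7}.
No further refinement is possible. Final partition (9 blocks): {5,11} | {0,3} | {8} | {2,10} | {6} | {12} | {1,9} | {4} | {7}.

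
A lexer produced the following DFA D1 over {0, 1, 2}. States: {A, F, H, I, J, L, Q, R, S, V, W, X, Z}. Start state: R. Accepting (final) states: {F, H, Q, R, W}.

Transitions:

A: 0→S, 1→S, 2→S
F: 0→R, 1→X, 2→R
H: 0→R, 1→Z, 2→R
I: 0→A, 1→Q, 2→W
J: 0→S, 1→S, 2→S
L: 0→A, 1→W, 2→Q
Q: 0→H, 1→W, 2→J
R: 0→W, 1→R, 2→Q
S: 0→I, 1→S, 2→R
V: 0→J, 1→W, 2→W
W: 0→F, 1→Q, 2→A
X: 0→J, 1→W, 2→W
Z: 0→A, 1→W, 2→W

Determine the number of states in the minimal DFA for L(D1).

First remove the unreachable states {L,V}; 11 states remain.
Initial partition by acceptance: {F,H,Q,R,W} | {A,I,J,S,X,Z}.
Refine {F,H,Q,R,W} on symbol 1: members go to different blocks, giving {Q,R,W} and {F,H}.
On input 0, block {Q,R,W} splits into {Q,W} and {R}.
Refine {A,I,J,S,X,Z} on symbol 1: members go to different blocks, giving {A,J,S} and {I,X,Z}.
Split {A,J,S} by δ(·,0) → {A,J} and {S}.
Stable partition: {Q,W} | {A,J} | {F,H} | {R} | {I,X,Z} | {S} — 6 equivalence classes.

6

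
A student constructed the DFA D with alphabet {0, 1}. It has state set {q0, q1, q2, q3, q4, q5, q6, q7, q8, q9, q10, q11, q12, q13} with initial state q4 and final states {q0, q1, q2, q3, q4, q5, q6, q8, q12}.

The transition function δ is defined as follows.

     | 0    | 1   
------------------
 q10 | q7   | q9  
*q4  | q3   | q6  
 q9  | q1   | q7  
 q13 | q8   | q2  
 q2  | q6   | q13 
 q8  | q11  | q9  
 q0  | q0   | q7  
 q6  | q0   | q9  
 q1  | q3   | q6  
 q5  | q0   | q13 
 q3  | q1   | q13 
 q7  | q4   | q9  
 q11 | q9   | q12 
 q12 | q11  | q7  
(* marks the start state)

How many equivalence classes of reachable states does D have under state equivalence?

Reachable states from the start: {q0,q1,q2,q3,q4,q6,q7,q8,q9,q11,q12,q13}. Unreachable: {q5,q10} — drop them.
Initial partition by acceptance: {q0,q1,q2,q3,q4,q6,q8,q12} | {q7,q9,q11,q13}.
Refine {q0,q1,q2,q3,q4,q6,q8,q12} on symbol 0: members go to different blocks, giving {q0,q1,q2,q3,q4,q6} and {q8,q12}.
On input 1, block {q0,q1,q2,q3,q4,q6} splits into {q0,q2,q3,q6} and {q1,q4}.
Split {q0,q2,q3,q6} by δ(·,0) → {q0,q2,q6} and {q3}.
Refine {q7,q9,q11,q13} on symbol 0: members go to different blocks, giving {q7,q9} and {q11} and {q13}.
On input 1, block {q0,q2,q6} splits into {q0,q6} and {q2}.
No further refinement is possible. Final partition (8 blocks): {q0,q6} | {q7,q9} | {q8,q12} | {q1,q4} | {q3} | {q11} | {q13} | {q2}.

8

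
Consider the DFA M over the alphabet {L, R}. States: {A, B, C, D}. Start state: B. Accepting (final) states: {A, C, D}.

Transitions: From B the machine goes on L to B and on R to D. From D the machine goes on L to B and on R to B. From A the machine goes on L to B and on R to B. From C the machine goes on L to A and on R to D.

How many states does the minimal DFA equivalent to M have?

2

Reachable states from the start: {B,D}. Unreachable: {A,C} — drop them.
Initial partition by acceptance: {D} | {B}.
Stable partition: {D} | {B} — 2 equivalence classes.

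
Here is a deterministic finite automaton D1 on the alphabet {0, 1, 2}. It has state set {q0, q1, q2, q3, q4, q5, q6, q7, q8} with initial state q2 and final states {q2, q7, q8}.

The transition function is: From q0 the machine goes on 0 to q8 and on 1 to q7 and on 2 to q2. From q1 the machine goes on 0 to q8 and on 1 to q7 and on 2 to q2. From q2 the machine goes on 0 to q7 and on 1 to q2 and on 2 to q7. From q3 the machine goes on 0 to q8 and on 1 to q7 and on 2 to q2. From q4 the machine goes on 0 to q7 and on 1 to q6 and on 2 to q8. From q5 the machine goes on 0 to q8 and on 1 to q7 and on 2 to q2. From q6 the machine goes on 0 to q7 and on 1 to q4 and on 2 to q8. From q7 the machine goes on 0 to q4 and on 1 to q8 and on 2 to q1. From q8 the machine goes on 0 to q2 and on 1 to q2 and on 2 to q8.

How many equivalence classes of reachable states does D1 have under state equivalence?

5

Reachable states from the start: {q1,q2,q4,q6,q7,q8}. Unreachable: {q0,q3,q5} — drop them.
P0 = {q2,q7,q8} | {q1,q4,q6}.
Refine {q2,q7,q8} on symbol 0: members go to different blocks, giving {q2,q8} and {q7}.
Split {q2,q8} by δ(·,0) → {q2} and {q8}.
Split {q1,q4,q6} by δ(·,0) → {q4,q6} and {q1}.
No further refinement is possible. Final partition (5 blocks): {q2} | {q4,q6} | {q7} | {q8} | {q1}.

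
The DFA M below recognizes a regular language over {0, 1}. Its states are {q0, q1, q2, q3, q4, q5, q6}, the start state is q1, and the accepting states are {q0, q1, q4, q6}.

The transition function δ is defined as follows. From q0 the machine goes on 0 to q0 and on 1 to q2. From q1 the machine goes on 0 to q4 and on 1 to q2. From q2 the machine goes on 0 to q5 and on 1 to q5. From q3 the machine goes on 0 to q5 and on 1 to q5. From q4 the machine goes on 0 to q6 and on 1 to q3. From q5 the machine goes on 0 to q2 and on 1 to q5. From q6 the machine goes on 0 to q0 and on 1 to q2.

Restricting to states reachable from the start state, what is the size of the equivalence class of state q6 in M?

4

Every state is reachable, so we keep all 7.
Initial partition by acceptance: {q0,q1,q4,q6} | {q2,q3,q5}.
No further refinement is possible. Final partition (2 blocks): {q0,q1,q4,q6} | {q2,q3,q5}.
The equivalence class containing q6 is {q0,q1,q4,q6}, of size 4.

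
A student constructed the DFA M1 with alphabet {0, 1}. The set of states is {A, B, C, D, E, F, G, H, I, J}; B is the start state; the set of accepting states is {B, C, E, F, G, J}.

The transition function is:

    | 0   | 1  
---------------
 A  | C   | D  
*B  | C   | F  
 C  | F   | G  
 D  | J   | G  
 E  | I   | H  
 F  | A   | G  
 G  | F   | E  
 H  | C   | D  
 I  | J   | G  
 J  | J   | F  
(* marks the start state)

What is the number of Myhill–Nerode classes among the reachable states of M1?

8

Every state is reachable, so we keep all 10.
Initial partition by acceptance: {B,C,E,F,G,J} | {A,D,H,I}.
Split {B,C,E,F,G,J} by δ(·,0) → {B,C,G,J} and {E,F}.
On input 0, block {B,C,G,J} splits into {B,J} and {C,G}.
Refine {B,J} on symbol 0: members go to different blocks, giving {B} and {J}.
Refine {A,D,H,I} on symbol 0: members go to different blocks, giving {A,H} and {D,I}.
Split {E,F} by δ(·,0) → {E} and {F}.
On input 1, block {C,G} splits into {C} and {G}.
The partition is now stable with 8 blocks: {B} | {A,H} | {E} | {C} | {J} | {D,I} | {F} | {G}.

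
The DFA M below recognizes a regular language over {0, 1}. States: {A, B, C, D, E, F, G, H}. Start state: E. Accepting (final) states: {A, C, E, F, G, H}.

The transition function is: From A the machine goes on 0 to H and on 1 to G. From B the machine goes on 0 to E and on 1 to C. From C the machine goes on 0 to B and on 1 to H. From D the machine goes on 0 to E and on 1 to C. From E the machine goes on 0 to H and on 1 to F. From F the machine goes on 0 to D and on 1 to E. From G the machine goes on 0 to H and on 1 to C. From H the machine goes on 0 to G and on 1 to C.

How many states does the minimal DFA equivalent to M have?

3

Reachable states from the start: {B,C,D,E,F,G,H}. Unreachable: {A} — drop them.
P0 = {C,E,F,G,H} | {B,D}.
On input 0, block {C,E,F,G,H} splits into {E,G,H} and {C,F}.
The partition is now stable with 3 blocks: {E,G,H} | {B,D} | {C,F}.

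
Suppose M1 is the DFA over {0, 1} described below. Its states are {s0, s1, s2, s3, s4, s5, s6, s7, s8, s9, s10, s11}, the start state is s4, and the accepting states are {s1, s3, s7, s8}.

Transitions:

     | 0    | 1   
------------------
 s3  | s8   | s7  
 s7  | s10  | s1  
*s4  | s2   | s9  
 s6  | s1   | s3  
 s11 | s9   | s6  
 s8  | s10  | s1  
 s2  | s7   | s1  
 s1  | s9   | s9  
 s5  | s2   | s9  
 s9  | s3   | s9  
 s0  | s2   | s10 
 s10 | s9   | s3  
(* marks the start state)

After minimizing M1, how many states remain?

7

States {s0,s5,s6,s11} cannot be reached from the start state, so discard them.
P0 = {s1,s3,s7,s8} | {s2,s4,s9,s10}.
Refine {s1,s3,s7,s8} on symbol 0: members go to different blocks, giving {s1,s7,s8} and {s3}.
Refine {s1,s7,s8} on symbol 1: members go to different blocks, giving {s7,s8} and {s1}.
Split {s2,s4,s9,s10} by δ(·,0) → {s4,s10} and {s2} and {s9}.
On input 0, block {s4,s10} splits into {s4} and {s10}.
The partition is now stable with 7 blocks: {s7,s8} | {s4} | {s3} | {s1} | {s2} | {s9} | {s10}.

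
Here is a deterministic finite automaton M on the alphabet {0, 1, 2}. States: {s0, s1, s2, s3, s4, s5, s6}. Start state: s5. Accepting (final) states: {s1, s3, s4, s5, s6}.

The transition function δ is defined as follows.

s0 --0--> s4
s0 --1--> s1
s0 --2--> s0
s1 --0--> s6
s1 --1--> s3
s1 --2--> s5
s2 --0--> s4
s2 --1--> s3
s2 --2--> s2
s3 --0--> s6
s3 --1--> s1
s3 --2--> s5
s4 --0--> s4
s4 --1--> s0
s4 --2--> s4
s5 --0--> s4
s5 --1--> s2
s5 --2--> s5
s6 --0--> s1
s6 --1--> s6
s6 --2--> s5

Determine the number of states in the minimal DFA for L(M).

All states are reachable from the start state.
Initial partition by acceptance: {s1,s3,s4,s5,s6} | {s0,s2}.
On input 1, block {s1,s3,s4,s5,s6} splits into {s1,s3,s6} and {s4,s5}.
The partition is now stable with 3 blocks: {s1,s3,s6} | {s0,s2} | {s4,s5}.

3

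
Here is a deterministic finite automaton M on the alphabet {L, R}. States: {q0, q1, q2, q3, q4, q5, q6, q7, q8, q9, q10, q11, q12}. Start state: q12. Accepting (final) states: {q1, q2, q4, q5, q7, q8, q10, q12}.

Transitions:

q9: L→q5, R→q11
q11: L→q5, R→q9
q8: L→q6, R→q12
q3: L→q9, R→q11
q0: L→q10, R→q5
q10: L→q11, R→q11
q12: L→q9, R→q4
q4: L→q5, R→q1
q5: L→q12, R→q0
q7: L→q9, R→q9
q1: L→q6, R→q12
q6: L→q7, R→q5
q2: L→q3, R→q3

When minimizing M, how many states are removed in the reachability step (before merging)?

BFS from q12 reaches {q0, q1, q4, q5, q6, q7, q9, q10, q11, q12}; the 3 state(s) q2, q3, q8 are never visited.

3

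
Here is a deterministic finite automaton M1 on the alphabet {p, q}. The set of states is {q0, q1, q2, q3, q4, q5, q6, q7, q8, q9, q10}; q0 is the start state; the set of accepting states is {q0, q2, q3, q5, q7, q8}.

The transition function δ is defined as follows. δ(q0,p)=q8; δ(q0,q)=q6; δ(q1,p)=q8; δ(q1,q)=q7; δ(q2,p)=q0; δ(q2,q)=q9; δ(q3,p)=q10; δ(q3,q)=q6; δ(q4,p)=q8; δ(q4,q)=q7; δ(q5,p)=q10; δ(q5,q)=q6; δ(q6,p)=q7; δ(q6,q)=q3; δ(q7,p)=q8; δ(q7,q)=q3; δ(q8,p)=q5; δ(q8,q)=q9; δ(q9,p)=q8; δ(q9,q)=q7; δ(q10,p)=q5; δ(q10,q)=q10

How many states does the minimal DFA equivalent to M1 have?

7

States {q1,q2,q4} cannot be reached from the start state, so discard them.
P0 = {q0,q3,q5,q7,q8} | {q6,q9,q10}.
Refine {q0,q3,q5,q7,q8} on symbol p: members go to different blocks, giving {q0,q7,q8} and {q3,q5}.
On input p, block {q0,q7,q8} splits into {q0,q7} and {q8}.
Split {q0,q7} by δ(·,q) → {q0} and {q7}.
Split {q6,q9,q10} by δ(·,p) → {q6} and {q9} and {q10}.
No further refinement is possible. Final partition (7 blocks): {q0} | {q6} | {q3,q5} | {q8} | {q7} | {q9} | {q10}.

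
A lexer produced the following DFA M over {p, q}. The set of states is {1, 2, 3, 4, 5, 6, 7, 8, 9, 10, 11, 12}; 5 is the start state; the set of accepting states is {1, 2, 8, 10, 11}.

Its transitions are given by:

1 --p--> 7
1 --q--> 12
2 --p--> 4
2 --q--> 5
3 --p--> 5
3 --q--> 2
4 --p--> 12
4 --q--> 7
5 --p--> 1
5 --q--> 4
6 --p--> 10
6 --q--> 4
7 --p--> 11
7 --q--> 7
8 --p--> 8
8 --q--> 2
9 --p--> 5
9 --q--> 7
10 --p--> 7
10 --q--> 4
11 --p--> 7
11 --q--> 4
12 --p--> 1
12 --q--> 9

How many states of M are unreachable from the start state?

Starting at 5 and following transitions, the reachable set is {1, 4, 5, 7, 9, 11, 12}. That leaves 2, 3, 6, 8, 10 unreachable — 5 in total.

5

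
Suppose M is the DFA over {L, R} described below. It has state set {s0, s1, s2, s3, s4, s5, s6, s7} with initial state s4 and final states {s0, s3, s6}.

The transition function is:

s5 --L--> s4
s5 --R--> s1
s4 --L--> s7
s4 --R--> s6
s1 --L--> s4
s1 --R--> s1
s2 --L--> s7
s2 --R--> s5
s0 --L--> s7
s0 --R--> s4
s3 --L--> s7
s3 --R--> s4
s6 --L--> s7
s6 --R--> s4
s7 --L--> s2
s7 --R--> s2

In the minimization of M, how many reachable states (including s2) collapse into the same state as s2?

1

States {s0,s3} cannot be reached from the start state, so discard them.
P0 = {s6} | {s1,s2,s4,s5,s7}.
Split {s1,s2,s4,s5,s7} by δ(·,R) → {s1,s2,s5,s7} and {s4}.
On input L, block {s1,s2,s5,s7} splits into {s1,s5} and {s2,s7}.
Split {s2,s7} by δ(·,R) → {s2} and {s7}.
No further refinement is possible. Final partition (5 blocks): {s6} | {s1,s5} | {s4} | {s2} | {s7}.
The equivalence class containing s2 is {s2}, of size 1.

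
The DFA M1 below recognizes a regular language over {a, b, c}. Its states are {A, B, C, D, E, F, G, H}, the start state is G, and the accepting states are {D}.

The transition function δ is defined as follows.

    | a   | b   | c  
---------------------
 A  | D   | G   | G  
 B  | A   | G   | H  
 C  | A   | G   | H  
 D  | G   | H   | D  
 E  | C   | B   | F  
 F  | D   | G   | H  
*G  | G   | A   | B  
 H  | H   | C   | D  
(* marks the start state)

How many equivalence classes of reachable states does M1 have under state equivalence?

Reachable states from the start: {A,B,C,D,G,H}. Unreachable: {E,F} — drop them.
Initial partition by acceptance: {D} | {A,B,C,G,H}.
On input a, block {A,B,C,G,H} splits into {B,C,G,H} and {A}.
Split {B,C,G,H} by δ(·,a) → {B,C} and {G,H}.
Split {G,H} by δ(·,b) → {G} and {H}.
No further refinement is possible. Final partition (5 blocks): {D} | {B,C} | {A} | {G} | {H}.

5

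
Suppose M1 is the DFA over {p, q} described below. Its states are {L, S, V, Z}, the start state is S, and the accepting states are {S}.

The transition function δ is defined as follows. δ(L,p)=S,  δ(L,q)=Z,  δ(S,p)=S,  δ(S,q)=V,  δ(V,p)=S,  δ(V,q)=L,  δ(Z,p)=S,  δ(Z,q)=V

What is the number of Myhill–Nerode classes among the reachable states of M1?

2

Every state is reachable, so we keep all 4.
Start with accepting vs non-accepting: {S} | {L,V,Z}.
Stable partition: {S} | {L,V,Z} — 2 equivalence classes.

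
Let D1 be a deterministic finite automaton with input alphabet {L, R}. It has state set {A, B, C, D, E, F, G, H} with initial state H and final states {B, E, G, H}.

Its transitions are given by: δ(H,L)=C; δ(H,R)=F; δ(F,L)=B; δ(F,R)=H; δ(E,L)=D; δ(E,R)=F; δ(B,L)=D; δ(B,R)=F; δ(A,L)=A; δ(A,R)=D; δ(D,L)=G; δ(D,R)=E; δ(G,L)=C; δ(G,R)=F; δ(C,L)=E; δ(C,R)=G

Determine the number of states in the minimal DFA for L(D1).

First remove the unreachable states {A}; 7 states remain.
P0 = {B,E,G,H} | {C,D,F}.
The partition is now stable with 2 blocks: {B,E,G,H} | {C,D,F}.

2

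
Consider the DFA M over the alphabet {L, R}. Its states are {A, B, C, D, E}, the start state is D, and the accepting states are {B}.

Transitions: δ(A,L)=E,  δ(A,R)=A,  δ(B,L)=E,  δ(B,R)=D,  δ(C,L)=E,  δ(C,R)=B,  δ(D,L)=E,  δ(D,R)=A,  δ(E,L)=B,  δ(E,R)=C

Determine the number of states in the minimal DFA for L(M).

P0 = {B} | {A,C,D,E}.
Split {A,C,D,E} by δ(·,L) → {A,C,D} and {E}.
On input R, block {A,C,D} splits into {A,D} and {C}.
Stable partition: {B} | {A,D} | {E} | {C} — 4 equivalence classes.

4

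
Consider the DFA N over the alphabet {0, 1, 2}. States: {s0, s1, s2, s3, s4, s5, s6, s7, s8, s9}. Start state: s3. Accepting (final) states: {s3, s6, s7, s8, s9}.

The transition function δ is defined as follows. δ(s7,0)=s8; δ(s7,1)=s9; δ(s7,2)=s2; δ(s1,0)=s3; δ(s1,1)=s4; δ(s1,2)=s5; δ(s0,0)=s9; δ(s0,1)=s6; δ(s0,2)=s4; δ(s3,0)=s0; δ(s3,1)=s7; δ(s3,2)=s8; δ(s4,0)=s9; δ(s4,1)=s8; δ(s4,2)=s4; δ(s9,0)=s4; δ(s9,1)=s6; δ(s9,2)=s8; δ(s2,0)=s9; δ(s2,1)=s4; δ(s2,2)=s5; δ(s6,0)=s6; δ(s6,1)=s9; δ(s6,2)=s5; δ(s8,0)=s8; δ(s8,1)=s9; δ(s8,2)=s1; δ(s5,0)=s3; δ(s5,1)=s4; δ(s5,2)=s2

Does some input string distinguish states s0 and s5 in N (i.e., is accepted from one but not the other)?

Yes

All states are reachable from the start state.
P0 = {s3,s6,s7,s8,s9} | {s0,s1,s2,s4,s5}.
Split {s3,s6,s7,s8,s9} by δ(·,0) → {s6,s7,s8} and {s3,s9}.
Split {s0,s1,s2,s4,s5} by δ(·,1) → {s1,s2,s5} and {s0,s4}.
No further refinement is possible. Final partition (4 blocks): {s6,s7,s8} | {s1,s2,s5} | {s3,s9} | {s0,s4}.
s0 and s5 end up in different blocks, so they are distinguishable. For instance, the string '1' is accepted from only s0.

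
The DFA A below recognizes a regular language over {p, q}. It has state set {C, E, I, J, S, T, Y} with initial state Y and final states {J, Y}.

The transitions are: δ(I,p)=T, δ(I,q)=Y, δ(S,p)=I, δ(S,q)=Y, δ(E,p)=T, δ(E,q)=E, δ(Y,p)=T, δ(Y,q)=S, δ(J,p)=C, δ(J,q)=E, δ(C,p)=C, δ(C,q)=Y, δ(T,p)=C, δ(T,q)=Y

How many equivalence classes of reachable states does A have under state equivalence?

Reachable states from the start: {C,I,S,T,Y}. Unreachable: {E,J} — drop them.
P0 = {Y} | {C,I,S,T}.
Stable partition: {Y} | {C,I,S,T} — 2 equivalence classes.

2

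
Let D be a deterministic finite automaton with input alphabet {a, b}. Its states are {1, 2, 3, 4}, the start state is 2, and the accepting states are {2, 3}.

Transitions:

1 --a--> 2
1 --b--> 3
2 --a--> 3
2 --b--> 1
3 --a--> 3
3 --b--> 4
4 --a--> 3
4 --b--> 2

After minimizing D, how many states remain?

2

Every state is reachable, so we keep all 4.
Initial partition by acceptance: {2,3} | {1,4}.
Stable partition: {2,3} | {1,4} — 2 equivalence classes.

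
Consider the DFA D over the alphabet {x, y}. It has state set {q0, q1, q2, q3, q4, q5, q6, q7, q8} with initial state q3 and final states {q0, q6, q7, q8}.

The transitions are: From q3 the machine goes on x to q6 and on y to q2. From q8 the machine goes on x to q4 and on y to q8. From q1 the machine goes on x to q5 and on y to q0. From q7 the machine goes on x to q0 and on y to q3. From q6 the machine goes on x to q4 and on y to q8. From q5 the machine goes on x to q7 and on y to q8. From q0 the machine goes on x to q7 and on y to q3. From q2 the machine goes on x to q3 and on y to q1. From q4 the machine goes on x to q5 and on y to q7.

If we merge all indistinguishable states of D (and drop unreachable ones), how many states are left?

Every state is reachable, so we keep all 9.
Initial partition by acceptance: {q0,q6,q7,q8} | {q1,q2,q3,q4,q5}.
Refine {q0,q6,q7,q8} on symbol x: members go to different blocks, giving {q0,q7} and {q6,q8}.
On input x, block {q1,q2,q3,q4,q5} splits into {q1,q2,q4} and {q3} and {q5}.
Refine {q1,q2,q4} on symbol x: members go to different blocks, giving {q1,q4} and {q2}.
No further refinement is possible. Final partition (6 blocks): {q0,q7} | {q1,q4} | {q6,q8} | {q3} | {q5} | {q2}.

6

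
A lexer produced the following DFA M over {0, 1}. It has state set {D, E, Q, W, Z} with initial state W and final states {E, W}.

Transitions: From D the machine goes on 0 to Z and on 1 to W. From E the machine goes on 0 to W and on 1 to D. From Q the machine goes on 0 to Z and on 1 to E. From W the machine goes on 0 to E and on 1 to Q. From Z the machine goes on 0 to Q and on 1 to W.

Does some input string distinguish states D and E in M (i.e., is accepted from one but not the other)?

Yes

Every state is reachable, so we keep all 5.
Start with accepting vs non-accepting: {E,W} | {D,Q,Z}.
Stable partition: {E,W} | {D,Q,Z} — 2 equivalence classes.
D and E end up in different blocks, so they are distinguishable. For instance, the string 'ε' is accepted from only E.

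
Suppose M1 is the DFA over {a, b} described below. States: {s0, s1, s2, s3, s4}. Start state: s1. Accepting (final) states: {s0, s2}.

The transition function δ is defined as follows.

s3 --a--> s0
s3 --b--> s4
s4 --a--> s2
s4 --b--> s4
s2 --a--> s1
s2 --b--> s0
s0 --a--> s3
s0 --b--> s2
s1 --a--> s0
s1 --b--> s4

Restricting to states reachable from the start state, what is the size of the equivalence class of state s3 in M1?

P0 = {s0,s2} | {s1,s3,s4}.
Stable partition: {s0,s2} | {s1,s3,s4} — 2 equivalence classes.
State s3 belongs to the block {s1,s3,s4}, which has 3 states.

3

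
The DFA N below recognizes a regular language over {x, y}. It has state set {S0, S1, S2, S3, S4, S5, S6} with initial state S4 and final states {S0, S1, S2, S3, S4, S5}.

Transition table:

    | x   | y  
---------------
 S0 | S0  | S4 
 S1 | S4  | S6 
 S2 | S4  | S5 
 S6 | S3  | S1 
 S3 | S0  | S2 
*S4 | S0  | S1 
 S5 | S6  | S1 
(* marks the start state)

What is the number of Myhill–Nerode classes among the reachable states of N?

7

Every state is reachable, so we keep all 7.
Initial partition by acceptance: {S0,S1,S2,S3,S4,S5} | {S6}.
Refine {S0,S1,S2,S3,S4,S5} on symbol x: members go to different blocks, giving {S0,S1,S2,S3,S4} and {S5}.
On input y, block {S0,S1,S2,S3,S4} splits into {S0,S3,S4} and {S1} and {S2}.
On input y, block {S0,S3,S4} splits into {S0} and {S3} and {S4}.
No further refinement is possible. Final partition (7 blocks): {S0} | {S6} | {S5} | {S1} | {S2} | {S3} | {S4}.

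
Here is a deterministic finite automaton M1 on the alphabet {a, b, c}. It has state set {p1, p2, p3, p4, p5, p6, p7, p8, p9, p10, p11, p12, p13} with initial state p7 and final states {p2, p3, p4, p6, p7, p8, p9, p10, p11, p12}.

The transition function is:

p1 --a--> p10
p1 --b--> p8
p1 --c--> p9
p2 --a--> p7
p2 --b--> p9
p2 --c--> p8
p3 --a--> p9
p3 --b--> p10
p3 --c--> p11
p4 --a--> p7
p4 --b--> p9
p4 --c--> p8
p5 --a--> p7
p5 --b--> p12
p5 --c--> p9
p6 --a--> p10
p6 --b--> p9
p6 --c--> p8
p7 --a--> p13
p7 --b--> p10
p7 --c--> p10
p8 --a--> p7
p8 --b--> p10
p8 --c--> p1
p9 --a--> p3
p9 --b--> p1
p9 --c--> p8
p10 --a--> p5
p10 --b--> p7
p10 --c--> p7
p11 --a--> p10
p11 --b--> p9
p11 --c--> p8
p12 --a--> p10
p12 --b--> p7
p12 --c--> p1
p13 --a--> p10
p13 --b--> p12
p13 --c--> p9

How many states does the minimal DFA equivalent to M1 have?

First remove the unreachable states {p2,p4,p6}; 10 states remain.
P0 = {p3,p7,p8,p9,p10,p11,p12} | {p1,p5,p13}.
Split {p3,p7,p8,p9,p10,p11,p12} by δ(·,a) → {p3,p8,p9,p11,p12} and {p7,p10}.
On input a, block {p3,p8,p9,p11,p12} splits into {p8,p11,p12} and {p3,p9}.
Refine {p8,p11,p12} on symbol b: members go to different blocks, giving {p8,p12} and {p11}.
Refine {p3,p9} on symbol b: members go to different blocks, giving {p3} and {p9}.
The partition is now stable with 6 blocks: {p8,p12} | {p1,p5,p13} | {p7,p10} | {p3} | {p11} | {p9}.

6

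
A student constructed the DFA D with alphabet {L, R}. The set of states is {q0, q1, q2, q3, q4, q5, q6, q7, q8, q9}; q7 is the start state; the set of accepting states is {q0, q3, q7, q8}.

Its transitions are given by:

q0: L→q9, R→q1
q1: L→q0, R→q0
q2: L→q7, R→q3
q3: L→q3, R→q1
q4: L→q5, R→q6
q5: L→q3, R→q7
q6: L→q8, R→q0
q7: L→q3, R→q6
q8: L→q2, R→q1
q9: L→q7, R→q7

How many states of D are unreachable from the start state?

No path from q7 leads to q4, q5; the other 8 states are all reachable.

2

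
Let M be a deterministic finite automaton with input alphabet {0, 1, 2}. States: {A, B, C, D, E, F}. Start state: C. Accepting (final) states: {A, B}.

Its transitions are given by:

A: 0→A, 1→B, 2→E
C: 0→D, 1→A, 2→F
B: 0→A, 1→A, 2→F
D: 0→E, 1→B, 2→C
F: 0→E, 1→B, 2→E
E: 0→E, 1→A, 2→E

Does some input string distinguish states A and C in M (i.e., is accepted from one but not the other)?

Start with accepting vs non-accepting: {A,B} | {C,D,E,F}.
Stable partition: {A,B} | {C,D,E,F} — 2 equivalence classes.
A and C end up in different blocks, so they are distinguishable. For instance, the string 'ε' is accepted from only A.

Yes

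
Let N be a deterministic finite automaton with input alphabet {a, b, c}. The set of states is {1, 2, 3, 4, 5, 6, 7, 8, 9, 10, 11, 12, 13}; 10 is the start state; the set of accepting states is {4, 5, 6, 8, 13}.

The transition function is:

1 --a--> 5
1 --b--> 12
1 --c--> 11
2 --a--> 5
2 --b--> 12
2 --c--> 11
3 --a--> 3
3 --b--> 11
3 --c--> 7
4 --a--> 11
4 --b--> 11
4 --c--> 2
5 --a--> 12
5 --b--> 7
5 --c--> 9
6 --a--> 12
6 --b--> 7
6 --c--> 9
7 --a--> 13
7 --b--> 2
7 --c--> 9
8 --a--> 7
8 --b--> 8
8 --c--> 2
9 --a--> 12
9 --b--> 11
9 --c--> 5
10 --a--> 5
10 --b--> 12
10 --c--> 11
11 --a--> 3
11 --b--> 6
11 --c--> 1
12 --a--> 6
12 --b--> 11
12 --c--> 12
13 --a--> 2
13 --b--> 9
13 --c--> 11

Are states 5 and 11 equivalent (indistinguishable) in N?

Reachable states from the start: {1,2,3,5,6,7,9,10,11,12,13}. Unreachable: {4,8} — drop them.
Initial partition by acceptance: {5,6,13} | {1,2,3,7,9,10,11,12}.
Split {1,2,3,7,9,10,11,12} by δ(·,a) → {1,2,7,10,12} and {3,9,11}.
Refine {5,6,13} on symbol b: members go to different blocks, giving {5,6} and {13}.
Refine {1,2,7,10,12} on symbol a: members go to different blocks, giving {1,2,10,12} and {7}.
On input b, block {1,2,10,12} splits into {1,2,10} and {12}.
Refine {3,9,11} on symbol a: members go to different blocks, giving {3,11} and {9}.
On input b, block {3,11} splits into {3} and {11}.
No further refinement is possible. Final partition (8 blocks): {5,6} | {1,2,10} | {3} | {13} | {7} | {12} | {9} | {11}.
5 and 11 end up in different blocks, so they are distinguishable. For instance, the string 'ε' is accepted from only 5.

No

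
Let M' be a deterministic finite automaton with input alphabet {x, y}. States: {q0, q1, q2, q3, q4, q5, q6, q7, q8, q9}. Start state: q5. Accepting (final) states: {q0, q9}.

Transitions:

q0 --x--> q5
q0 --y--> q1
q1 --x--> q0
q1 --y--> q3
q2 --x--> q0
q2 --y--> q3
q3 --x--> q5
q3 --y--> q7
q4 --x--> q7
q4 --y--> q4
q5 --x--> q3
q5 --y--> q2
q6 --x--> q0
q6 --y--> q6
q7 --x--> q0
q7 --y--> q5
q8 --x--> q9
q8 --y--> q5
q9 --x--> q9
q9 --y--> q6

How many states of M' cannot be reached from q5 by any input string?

No path from q5 leads to q4, q6, q8, q9; the other 6 states are all reachable.

4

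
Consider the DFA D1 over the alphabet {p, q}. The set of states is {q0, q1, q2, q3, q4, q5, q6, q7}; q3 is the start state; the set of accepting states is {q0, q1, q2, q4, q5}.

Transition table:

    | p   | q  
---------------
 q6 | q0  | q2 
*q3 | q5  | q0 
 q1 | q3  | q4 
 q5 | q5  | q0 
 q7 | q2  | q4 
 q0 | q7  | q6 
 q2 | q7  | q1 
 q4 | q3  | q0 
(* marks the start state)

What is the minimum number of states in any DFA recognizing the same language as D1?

P0 = {q0,q1,q2,q4,q5} | {q3,q6,q7}.
Split {q0,q1,q2,q4,q5} by δ(·,p) → {q0,q1,q2,q4} and {q5}.
Split {q0,q1,q2,q4} by δ(·,q) → {q1,q2,q4} and {q0}.
Split {q1,q2,q4} by δ(·,q) → {q1,q2} and {q4}.
Refine {q1,q2} on symbol q: members go to different blocks, giving {q1} and {q2}.
Refine {q3,q6,q7} on symbol p: members go to different blocks, giving {q3} and {q6} and {q7}.
The partition is now stable with 8 blocks: {q1} | {q3} | {q5} | {q0} | {q4} | {q2} | {q6} | {q7}.

8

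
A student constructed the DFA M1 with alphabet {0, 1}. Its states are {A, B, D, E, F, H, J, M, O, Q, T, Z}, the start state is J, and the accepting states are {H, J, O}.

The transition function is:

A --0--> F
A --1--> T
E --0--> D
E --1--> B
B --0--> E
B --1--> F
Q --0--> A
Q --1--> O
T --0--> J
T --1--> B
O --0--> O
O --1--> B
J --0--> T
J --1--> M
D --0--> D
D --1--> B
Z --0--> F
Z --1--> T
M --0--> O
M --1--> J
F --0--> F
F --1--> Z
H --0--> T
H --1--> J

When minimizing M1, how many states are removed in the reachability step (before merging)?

3

Starting at J and following transitions, the reachable set is {B, D, E, F, J, M, O, T, Z}. That leaves A, H, Q unreachable — 3 in total.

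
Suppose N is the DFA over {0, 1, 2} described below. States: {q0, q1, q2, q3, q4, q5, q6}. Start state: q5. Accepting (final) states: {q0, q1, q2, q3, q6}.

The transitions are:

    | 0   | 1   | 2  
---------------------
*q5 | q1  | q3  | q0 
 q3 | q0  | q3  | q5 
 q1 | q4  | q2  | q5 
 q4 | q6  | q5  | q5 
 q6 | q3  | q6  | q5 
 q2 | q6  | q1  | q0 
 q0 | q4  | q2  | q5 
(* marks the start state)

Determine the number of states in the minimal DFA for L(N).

All states are reachable from the start state.
Initial partition by acceptance: {q0,q1,q2,q3,q6} | {q4,q5}.
Refine {q0,q1,q2,q3,q6} on symbol 0: members go to different blocks, giving {q2,q3,q6} and {q0,q1}.
Split {q2,q3,q6} by δ(·,0) → {q2,q6} and {q3}.
Refine {q2,q6} on symbol 0: members go to different blocks, giving {q2} and {q6}.
Refine {q4,q5} on symbol 0: members go to different blocks, giving {q4} and {q5}.
Stable partition: {q2} | {q4} | {q0,q1} | {q3} | {q6} | {q5} — 6 equivalence classes.

6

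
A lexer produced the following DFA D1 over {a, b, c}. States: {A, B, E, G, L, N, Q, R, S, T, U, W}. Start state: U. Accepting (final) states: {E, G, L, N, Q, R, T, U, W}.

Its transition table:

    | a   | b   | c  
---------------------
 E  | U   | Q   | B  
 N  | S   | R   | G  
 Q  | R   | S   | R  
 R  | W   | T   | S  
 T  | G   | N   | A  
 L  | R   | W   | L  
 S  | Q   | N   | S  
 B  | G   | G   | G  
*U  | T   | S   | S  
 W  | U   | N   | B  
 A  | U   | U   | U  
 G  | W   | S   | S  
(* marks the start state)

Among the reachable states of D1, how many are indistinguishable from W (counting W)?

States {E,L} cannot be reached from the start state, so discard them.
Start with accepting vs non-accepting: {G,N,Q,R,T,U,W} | {A,B,S}.
Refine {G,N,Q,R,T,U,W} on symbol a: members go to different blocks, giving {G,Q,R,T,U,W} and {N}.
Refine {G,Q,R,T,U,W} on symbol b: members go to different blocks, giving {G,Q,U} and {T,W} and {R}.
Split {G,Q,U} by δ(·,a) → {G,U} and {Q}.
On input a, block {A,B,S} splits into {A,B} and {S}.
Stable partition: {G,U} | {A,B} | {N} | {T,W} | {R} | {Q} | {S} — 7 equivalence classes.
The equivalence class containing W is {T,W}, of size 2.

2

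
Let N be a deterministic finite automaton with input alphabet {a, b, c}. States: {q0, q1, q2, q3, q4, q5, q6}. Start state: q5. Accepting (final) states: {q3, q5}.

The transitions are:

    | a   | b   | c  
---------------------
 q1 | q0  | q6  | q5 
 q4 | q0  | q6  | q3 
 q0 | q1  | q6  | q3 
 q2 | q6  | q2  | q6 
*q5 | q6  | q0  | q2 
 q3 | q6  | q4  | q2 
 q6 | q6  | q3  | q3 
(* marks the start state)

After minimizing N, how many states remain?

Every state is reachable, so we keep all 7.
Initial partition by acceptance: {q3,q5} | {q0,q1,q2,q4,q6}.
Refine {q0,q1,q2,q4,q6} on symbol b: members go to different blocks, giving {q0,q1,q2,q4} and {q6}.
Split {q0,q1,q2,q4} by δ(·,a) → {q0,q1,q4} and {q2}.
No further refinement is possible. Final partition (4 blocks): {q3,q5} | {q0,q1,q4} | {q6} | {q2}.

4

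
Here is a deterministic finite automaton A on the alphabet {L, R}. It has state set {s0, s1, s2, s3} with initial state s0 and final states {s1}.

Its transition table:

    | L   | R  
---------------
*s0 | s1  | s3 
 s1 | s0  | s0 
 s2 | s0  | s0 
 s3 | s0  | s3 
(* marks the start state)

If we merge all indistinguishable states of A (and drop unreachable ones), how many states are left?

3

Reachable states from the start: {s0,s1,s3}. Unreachable: {s2} — drop them.
Start with accepting vs non-accepting: {s1} | {s0,s3}.
On input L, block {s0,s3} splits into {s0} and {s3}.
Stable partition: {s1} | {s0} | {s3} — 3 equivalence classes.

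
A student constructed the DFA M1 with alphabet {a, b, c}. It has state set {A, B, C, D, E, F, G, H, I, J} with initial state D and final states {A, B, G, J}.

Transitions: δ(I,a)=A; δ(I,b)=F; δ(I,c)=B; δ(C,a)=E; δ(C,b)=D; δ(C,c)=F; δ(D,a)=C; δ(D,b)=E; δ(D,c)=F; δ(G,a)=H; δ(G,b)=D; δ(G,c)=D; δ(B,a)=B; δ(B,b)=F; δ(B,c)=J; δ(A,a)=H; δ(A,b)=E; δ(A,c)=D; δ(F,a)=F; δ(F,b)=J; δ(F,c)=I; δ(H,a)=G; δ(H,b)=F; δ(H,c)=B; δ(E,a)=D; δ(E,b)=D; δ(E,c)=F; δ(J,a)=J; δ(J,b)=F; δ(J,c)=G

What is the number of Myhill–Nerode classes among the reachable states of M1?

Every state is reachable, so we keep all 10.
Start with accepting vs non-accepting: {A,B,G,J} | {C,D,E,F,H,I}.
Split {A,B,G,J} by δ(·,a) → {A,G} and {B,J}.
On input a, block {C,D,E,F,H,I} splits into {C,D,E,F} and {H,I}.
On input b, block {C,D,E,F} splits into {C,D,E} and {F}.
Split {B,J} by δ(·,c) → {B} and {J}.
Stable partition: {A,G} | {C,D,E} | {B} | {H,I} | {F} | {J} — 6 equivalence classes.

6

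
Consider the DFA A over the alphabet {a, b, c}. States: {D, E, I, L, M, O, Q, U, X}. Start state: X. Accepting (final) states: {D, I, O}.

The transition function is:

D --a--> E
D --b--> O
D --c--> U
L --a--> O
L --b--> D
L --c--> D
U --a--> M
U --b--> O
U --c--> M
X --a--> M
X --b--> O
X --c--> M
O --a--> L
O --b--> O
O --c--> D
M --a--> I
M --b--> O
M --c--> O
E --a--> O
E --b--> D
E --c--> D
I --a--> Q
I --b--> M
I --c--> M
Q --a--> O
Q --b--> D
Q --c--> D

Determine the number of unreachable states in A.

A breadth-first search from the start state visits every state.

0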